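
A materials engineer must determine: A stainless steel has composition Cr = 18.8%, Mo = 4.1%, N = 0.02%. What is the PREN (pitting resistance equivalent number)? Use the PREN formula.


Apply the PREN formula: PREN = Cr + 3.3*Mo + 16*N
PREN = 18.8 + 3.3*4.1 + 16*0.02
PREN = 18.8 + 13.53 + 0.32 = 32.65

32.65


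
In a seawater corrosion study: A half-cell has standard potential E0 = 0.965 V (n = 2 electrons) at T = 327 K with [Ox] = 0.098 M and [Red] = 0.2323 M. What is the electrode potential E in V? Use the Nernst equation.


Apply the Nernst equation: E = E0 + (RT/nF)*ln([Ox]/[Red])
Step 1: RT/nF = 8.314*327/(2*96485) = 0.0140886 V
Step 2: [Ox]/[Red] = 0.098/0.2323 = 0.421868
Step 3: ln(0.421868) = -0.863063
Step 4: correction = 0.0140886 * -0.863063 = -0.012 V
E = 0.965 + -0.012 = 0.953 V

0.953 V


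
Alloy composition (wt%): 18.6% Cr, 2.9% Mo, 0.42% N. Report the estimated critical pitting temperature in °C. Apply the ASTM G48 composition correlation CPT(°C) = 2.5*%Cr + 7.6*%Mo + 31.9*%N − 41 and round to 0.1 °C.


Apply the ASTM G48 empirical CPT estimate: CPT(°C) = 2.5*%Cr + 7.6*%Mo + 31.9*%N − 41
2.5*18.6 = 46.5; 7.6*2.9 = 22.04; 31.9*0.42 = 13.398
CPT = 46.5 + 22.04 + 13.398 − 41 = 40.938 °C
Rounded to 0.1 °C: CPT ≈ 40.9 °C

40.9 °C


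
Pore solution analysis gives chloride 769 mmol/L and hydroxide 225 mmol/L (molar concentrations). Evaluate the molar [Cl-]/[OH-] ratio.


Threshold parameter = [Cl-] / [OH-] (molar basis; both in mmol/L, so units cancel)
Ratio = 769 / 225 = 3.42

3.42


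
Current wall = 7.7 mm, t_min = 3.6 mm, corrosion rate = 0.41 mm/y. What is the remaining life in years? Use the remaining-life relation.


Apply the remaining-life relation: RL = (t_current − t_min) / CR
RL = (7.7 − 3.6) / 0.41 = 4.1 / 0.41 = 10.0 years

10.0 years


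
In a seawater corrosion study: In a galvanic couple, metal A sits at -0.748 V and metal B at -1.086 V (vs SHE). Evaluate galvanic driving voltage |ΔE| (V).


Driving voltage is the absolute potential difference.
|ΔE| = |-0.748 − (-1.086)| = 0.338 V

0.338 V


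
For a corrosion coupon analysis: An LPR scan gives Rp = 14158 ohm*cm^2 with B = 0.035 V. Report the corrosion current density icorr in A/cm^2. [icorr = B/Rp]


Apply the Stern-Geary relation: icorr = B / Rp
icorr = 0.035 / 14158 = 2.472×10^-6 A/cm^2

2.472×10^-6 A/cm^2


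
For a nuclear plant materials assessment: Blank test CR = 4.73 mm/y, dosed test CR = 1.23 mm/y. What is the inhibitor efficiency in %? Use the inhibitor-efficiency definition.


Apply the inhibitor-efficiency definition: IE = (CR_blank − CR_inh)/CR_blank × 100
IE = (4.73 − 1.23) / 4.73 × 100
IE = 3.5 / 4.73 × 100 = 74.0 %

74.0 %


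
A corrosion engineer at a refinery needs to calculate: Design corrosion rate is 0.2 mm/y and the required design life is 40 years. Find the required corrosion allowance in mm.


Corrosion allowance = CR × design life
CA = 0.2 * 40 = 8.0 mm

8.0 mm


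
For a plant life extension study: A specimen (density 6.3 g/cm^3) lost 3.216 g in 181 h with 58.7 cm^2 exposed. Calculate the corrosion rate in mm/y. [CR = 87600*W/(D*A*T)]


Apply the mm/y weight-loss relation: CR = 87600 * W / (D * A * T)
Numerator: 87600 * 3.216 = 281721.6
Denominator: 6.3 * 58.7 * 181 = 66935.61
CR = 281721.6 / 66935.61 = 4.208845 mm/y

4.208845 mm/y


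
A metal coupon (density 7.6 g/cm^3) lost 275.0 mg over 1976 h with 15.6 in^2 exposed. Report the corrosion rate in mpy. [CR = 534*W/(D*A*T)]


Apply the mpy weight-loss relation: CR = 534 * W / (D * A * T)
Numerator: 534 * 275.0 = 146850.0
Denominator: 7.6 * 15.6 * 1976 = 234274.56
CR = 146850.0 / 234274.56 = 0.627 mpy

0.627 mpy


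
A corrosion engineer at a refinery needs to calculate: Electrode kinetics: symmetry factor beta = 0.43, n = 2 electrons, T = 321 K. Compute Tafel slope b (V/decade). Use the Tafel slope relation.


Apply the Tafel slope relation: b = 2.303*R*T/(beta*n*F)
Numerator: 2.303 * 8.314 * 321 = 6146.23
Denominator: 0.43 * 2 * 96485 = 82977.1
b = 6146.23 / 82977.1 = 0.074 V/decade

0.074 V/decade


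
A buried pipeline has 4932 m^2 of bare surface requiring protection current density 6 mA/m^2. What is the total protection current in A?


I = area * current density, then convert mA → A (÷1000)
I = 4932 * 6 / 1000 = 29.59 A

29.59 A


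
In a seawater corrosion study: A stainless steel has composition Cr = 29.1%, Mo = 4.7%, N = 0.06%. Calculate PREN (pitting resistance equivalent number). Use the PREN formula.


Apply the PREN formula: PREN = Cr + 3.3*Mo + 16*N
PREN = 29.1 + 3.3*4.7 + 16*0.06
PREN = 29.1 + 15.51 + 0.96 = 45.57

45.57


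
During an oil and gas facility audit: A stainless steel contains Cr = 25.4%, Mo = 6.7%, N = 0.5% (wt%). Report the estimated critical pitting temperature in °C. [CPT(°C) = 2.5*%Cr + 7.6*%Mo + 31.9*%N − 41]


Apply the ASTM G48 empirical CPT estimate: CPT(°C) = 2.5*%Cr + 7.6*%Mo + 31.9*%N − 41
2.5*25.4 = 63.5; 7.6*6.7 = 50.92; 31.9*0.5 = 15.95
CPT = 63.5 + 50.92 + 15.95 − 41 = 89.37 °C
Rounded to 0.1 °C: CPT ≈ 89.4 °C

89.4 °C


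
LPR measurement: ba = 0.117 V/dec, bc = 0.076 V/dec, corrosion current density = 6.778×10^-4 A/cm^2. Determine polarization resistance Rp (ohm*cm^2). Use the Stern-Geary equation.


Apply the Stern-Geary equation: Rp = ba*bc / (2.303*icorr*(ba+bc))
ba*bc = 0.117*0.076 = 0.008892
ba+bc = 0.193; 2.303*icorr*(ba+bc) = 2.303*6.778×10^-4*0.193 = 3.0126787×10^-4
Rp = 0.008892 / 3.0126787×10^-4 = 29.52 ohm*cm^2

29.52 ohm*cm^2


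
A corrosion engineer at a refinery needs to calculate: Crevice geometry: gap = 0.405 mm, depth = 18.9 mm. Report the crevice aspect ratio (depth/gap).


Aspect ratio = depth / gap
Ratio = 18.9 / 0.405 = 46.7

46.7


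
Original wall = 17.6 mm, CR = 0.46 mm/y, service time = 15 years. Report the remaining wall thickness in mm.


Remaining wall = original − CR × time
t = 17.6 − 0.46*15 = 17.6 − 6.9 = 10.7 mm

10.7 mm


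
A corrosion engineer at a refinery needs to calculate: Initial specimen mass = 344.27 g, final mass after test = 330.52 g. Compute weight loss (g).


Weight loss = initial − final
WL = 344.27 − 330.52 = 13.75 g

13.75 g


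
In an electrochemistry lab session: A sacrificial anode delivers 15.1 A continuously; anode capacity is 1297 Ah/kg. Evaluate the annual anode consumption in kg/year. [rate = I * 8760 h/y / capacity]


Annual consumption = current * hours per year / capacity
Rate = 15.1 * 8760 / 1297 = 102.0 kg/year

102.0 kg/year


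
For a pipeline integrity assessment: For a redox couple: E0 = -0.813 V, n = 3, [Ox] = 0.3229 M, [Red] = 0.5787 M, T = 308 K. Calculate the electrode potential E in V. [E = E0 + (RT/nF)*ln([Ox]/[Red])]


Apply the Nernst equation: E = E0 + (RT/nF)*ln([Ox]/[Red])
Step 1: RT/nF = 8.314*308/(3*96485) = 0.00884667 V
Step 2: [Ox]/[Red] = 0.3229/0.5787 = 0.557975
Step 3: ln(0.557975) = -0.583441
Step 4: correction = 0.00884667 * -0.583441 = -0.005 V
E = -0.813 + -0.005 = -0.818 V

-0.818 V


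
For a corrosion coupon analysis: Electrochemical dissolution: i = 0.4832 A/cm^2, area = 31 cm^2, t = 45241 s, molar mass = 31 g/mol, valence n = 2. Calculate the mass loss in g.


Apply Faraday's law: m = i*A*t*M / (n*F)
Total charge passed Q = i*A*t = 0.4832*31*45241 = 677673.9872 C
m = Q*M/(n*F) = 677673.9872*31/(2*96485) = 108.866 g

108.866 g


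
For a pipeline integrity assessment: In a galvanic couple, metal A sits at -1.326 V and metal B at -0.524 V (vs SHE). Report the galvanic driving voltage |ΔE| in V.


Driving voltage is the absolute potential difference.
|ΔE| = |-1.326 − (-0.524)| = 0.802 V

0.802 V


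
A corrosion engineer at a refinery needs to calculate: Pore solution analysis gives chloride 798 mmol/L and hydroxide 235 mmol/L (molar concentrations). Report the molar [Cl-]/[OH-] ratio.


Threshold parameter = [Cl-] / [OH-] (molar basis; both in mmol/L, so units cancel)
Ratio = 798 / 235 = 3.4

3.4


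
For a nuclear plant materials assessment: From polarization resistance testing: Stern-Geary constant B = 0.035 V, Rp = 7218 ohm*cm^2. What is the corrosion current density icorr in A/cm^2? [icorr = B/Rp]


Apply the Stern-Geary relation: icorr = B / Rp
icorr = 0.035 / 7218 = 4.849×10^-6 A/cm^2

4.849×10^-6 A/cm^2


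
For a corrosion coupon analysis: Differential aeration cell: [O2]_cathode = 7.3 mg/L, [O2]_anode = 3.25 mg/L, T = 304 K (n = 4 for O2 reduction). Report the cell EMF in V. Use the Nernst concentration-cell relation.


Apply the Nernst concentration-cell relation: E = (RT/nF)*ln(C_cathode/C_anode)
RT/nF = 8.314*304/(4*96485) = 0.00654883 V
ln(7.3/3.25) = 0.80922
E = 0.00654883 * 0.80922 = 0.0053 V

0.0053 V


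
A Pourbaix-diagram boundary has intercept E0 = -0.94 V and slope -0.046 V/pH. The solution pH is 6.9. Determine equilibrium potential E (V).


Apply the Pourbaix line equation: E = E0 + slope*pH
E = -0.94 + (-0.046)*6.9 = -0.94 + (-0.3174) = -1.2574 V
Rounded to 3 decimal places: E = -1.257 V

-1.257 V


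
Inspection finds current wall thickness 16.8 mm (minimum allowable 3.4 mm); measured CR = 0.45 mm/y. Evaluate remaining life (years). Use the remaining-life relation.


Apply the remaining-life relation: RL = (t_current − t_min) / CR
RL = (16.8 − 3.4) / 0.45 = 13.4 / 0.45 = 29.8 years

29.8 years


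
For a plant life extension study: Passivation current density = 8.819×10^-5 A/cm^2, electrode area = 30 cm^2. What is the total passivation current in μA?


I = i_pass * A, then convert A → μA (×10^6)
I = 8.819×10^-5 * 30 * 10^6 = 2645.7 μA

2645.7 μA


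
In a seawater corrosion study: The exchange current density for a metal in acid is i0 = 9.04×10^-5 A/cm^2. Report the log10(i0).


i0 = 9.04×10^-5 A/cm^2
log10(i0) = -4.044

-4.044


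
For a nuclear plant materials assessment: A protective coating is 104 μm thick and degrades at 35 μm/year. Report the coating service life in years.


Service life = thickness / degradation rate
Life = 104 / 35 = 3.0 years

3.0 years


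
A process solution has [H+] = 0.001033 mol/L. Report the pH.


pH = −log10[H+]
pH = −log10(0.001033) = 2.99

2.99


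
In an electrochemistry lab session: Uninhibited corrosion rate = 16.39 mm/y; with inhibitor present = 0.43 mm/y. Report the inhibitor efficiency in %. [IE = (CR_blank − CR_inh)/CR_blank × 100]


Apply the inhibitor-efficiency definition: IE = (CR_blank − CR_inh)/CR_blank × 100
IE = (16.39 − 0.43) / 16.39 × 100
IE = 15.96 / 16.39 × 100 = 97.4 %

97.4 %


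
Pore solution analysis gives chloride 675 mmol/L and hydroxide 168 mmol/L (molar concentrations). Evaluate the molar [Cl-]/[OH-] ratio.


Threshold parameter = [Cl-] / [OH-] (molar basis; both in mmol/L, so units cancel)
Ratio = 675 / 168 = 4.02

4.02


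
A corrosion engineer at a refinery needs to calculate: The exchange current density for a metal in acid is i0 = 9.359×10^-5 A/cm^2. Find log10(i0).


i0 = 9.359×10^-5 A/cm^2
log10(i0) = -4.029

-4.029


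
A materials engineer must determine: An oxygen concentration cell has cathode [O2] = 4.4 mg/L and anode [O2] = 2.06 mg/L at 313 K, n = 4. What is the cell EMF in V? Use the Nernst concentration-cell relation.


Apply the Nernst concentration-cell relation: E = (RT/nF)*ln(C_cathode/C_anode)
RT/nF = 8.314*313/(4*96485) = 0.00674271 V
ln(4.4/2.06) = 0.7589
E = 0.00674271 * 0.7589 = 0.00512 V

0.00512 V


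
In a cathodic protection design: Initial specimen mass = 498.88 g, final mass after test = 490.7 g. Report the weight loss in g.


Weight loss = initial − final
WL = 498.88 − 490.7 = 8.18 g

8.18 g


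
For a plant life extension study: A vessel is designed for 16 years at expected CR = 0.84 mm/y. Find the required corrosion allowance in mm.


Corrosion allowance = CR × design life
CA = 0.84 * 16 = 13.44 mm

13.44 mm


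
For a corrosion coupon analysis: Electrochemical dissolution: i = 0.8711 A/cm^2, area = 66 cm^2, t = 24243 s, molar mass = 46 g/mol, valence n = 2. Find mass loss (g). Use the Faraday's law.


Apply Faraday's law: m = i*A*t*M / (n*F)
Total charge passed Q = i*A*t = 0.8711*66*24243 = 1393793.1018 C
m = Q*M/(n*F) = 1393793.1018*46/(2*96485) = 332.25104 g

332.25104 g


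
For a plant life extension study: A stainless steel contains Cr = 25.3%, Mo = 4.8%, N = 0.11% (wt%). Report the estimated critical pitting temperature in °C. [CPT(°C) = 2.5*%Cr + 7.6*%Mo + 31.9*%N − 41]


Apply the ASTM G48 empirical CPT estimate: CPT(°C) = 2.5*%Cr + 7.6*%Mo + 31.9*%N − 41
2.5*25.3 = 63.25; 7.6*4.8 = 36.48; 31.9*0.11 = 3.509
CPT = 63.25 + 36.48 + 3.509 − 41 = 62.239 °C
Rounded to 0.1 °C: CPT ≈ 62.2 °C

62.2 °C


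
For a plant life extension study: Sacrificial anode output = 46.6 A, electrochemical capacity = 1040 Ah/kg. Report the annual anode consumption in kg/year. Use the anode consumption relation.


Annual consumption = current * hours per year / capacity
Rate = 46.6 * 8760 / 1040 = 392.5 kg/year

392.5 kg/year


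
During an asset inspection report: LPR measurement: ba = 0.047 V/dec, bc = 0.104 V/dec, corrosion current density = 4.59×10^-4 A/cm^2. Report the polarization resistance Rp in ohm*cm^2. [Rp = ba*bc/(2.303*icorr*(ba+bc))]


Apply the Stern-Geary equation: Rp = ba*bc / (2.303*icorr*(ba+bc))
ba*bc = 0.047*0.104 = 0.004888
ba+bc = 0.151; 2.303*icorr*(ba+bc) = 2.303*4.59×10^-4*0.151 = 1.5961863×10^-4
Rp = 0.004888 / 1.5961863×10^-4 = 30.62 ohm*cm^2

30.62 ohm*cm^2


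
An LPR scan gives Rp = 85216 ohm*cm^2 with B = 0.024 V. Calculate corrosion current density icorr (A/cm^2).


Apply the Stern-Geary relation: icorr = B / Rp
icorr = 0.024 / 85216 = 2.816×10^-7 A/cm^2

2.816×10^-7 A/cm^2


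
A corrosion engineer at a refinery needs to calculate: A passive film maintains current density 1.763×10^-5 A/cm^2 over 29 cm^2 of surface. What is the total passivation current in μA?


I = i_pass * A, then convert A → μA (×10^6)
I = 1.763×10^-5 * 29 * 10^6 = 511.27 μA

511.27 μA


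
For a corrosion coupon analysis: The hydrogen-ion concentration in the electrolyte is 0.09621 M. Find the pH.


pH = −log10[H+]
pH = −log10(0.09621) = 1.02

1.02


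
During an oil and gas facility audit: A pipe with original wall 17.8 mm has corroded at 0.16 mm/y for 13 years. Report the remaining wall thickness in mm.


Remaining wall = original − CR × time
t = 17.8 − 0.16*13 = 17.8 − 2.08 = 15.72 mm

15.72 mm


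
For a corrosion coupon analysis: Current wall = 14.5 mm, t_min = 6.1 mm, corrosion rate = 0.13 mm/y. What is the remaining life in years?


Apply the remaining-life relation: RL = (t_current − t_min) / CR
RL = (14.5 − 6.1) / 0.13 = 8.4 / 0.13 = 64.6 years

64.6 years


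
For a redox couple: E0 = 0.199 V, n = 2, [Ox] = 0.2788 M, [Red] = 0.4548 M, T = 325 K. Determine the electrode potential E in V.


Apply the Nernst equation: E = E0 + (RT/nF)*ln([Ox]/[Red])
Step 1: RT/nF = 8.314*325/(2*96485) = 0.01400244 V
Step 2: [Ox]/[Red] = 0.2788/0.4548 = 0.613017
Step 3: ln(0.613017) = -0.489363
Step 4: correction = 0.01400244 * -0.489363 = -0.007 V
E = 0.199 + -0.007 = 0.192 V

0.192 V


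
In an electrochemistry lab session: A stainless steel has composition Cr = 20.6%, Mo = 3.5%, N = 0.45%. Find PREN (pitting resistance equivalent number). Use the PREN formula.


Apply the PREN formula: PREN = Cr + 3.3*Mo + 16*N
PREN = 20.6 + 3.3*3.5 + 16*0.45
PREN = 20.6 + 11.55 + 7.2 = 39.35

39.35


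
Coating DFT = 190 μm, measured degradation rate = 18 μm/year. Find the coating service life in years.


Service life = thickness / degradation rate
Life = 190 / 18 = 10.6 years

10.6 years


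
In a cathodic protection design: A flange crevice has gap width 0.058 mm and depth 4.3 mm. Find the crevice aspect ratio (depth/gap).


Aspect ratio = depth / gap
Ratio = 4.3 / 0.058 = 74.1

74.1


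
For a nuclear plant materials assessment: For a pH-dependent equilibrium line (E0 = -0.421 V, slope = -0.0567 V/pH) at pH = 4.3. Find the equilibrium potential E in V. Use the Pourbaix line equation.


Apply the Pourbaix line equation: E = E0 + slope*pH
E = -0.421 + (-0.0567)*4.3 = -0.421 + (-0.24381) = -0.66481 V
Rounded to 3 decimal places: E = -0.665 V

-0.665 V


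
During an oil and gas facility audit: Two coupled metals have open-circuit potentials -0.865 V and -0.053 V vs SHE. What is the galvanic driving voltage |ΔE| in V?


Driving voltage is the absolute potential difference.
|ΔE| = |-0.865 − (-0.053)| = 0.812 V

0.812 V


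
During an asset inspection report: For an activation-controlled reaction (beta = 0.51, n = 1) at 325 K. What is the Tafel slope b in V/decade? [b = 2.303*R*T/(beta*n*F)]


Apply the Tafel slope relation: b = 2.303*R*T/(beta*n*F)
Numerator: 2.303 * 8.314 * 325 = 6222.82
Denominator: 0.51 * 1 * 96485 = 49207.35
b = 6222.82 / 49207.35 = 0.1265 V/decade

0.1265 V/decade


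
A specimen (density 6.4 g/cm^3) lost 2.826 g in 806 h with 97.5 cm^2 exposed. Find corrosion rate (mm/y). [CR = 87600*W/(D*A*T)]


Apply the mm/y weight-loss relation: CR = 87600 * W / (D * A * T)
Numerator: 87600 * 2.826 = 247557.6
Denominator: 6.4 * 97.5 * 806 = 502944.0
CR = 247557.6 / 502944.0 = 0.492217 mm/y

0.492217 mm/y


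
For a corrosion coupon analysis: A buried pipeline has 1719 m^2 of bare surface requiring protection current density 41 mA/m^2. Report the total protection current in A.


I = area * current density, then convert mA → A (÷1000)
I = 1719 * 41 / 1000 = 70.48 A

70.48 A


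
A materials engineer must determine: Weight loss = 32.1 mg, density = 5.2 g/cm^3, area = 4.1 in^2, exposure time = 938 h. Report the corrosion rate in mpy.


Apply the mpy weight-loss relation: CR = 534 * W / (D * A * T)
Numerator: 534 * 32.1 = 17141.4
Denominator: 5.2 * 4.1 * 938 = 19998.16
CR = 17141.4 / 19998.16 = 0.8571 mpy

0.8571 mpy


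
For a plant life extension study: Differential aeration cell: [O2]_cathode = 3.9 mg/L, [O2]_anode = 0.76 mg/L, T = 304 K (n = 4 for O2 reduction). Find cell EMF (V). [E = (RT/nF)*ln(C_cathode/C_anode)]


Apply the Nernst concentration-cell relation: E = (RT/nF)*ln(C_cathode/C_anode)
RT/nF = 8.314*304/(4*96485) = 0.00654883 V
ln(3.9/0.76) = 1.63541
E = 0.00654883 * 1.63541 = 0.01071 V

0.01071 V


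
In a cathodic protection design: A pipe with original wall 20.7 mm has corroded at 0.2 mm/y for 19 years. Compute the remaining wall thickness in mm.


Remaining wall = original − CR × time
t = 20.7 − 0.2*19 = 20.7 − 3.8 = 16.9 mm

16.9 mm


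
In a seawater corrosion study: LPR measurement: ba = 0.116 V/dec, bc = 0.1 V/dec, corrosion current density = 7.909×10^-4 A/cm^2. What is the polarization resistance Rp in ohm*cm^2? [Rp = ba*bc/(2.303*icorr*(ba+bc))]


Apply the Stern-Geary equation: Rp = ba*bc / (2.303*icorr*(ba+bc))
ba*bc = 0.116*0.1 = 0.0116
ba+bc = 0.216; 2.303*icorr*(ba+bc) = 2.303*7.909×10^-4*0.216 = 3.9343162×10^-4
Rp = 0.0116 / 3.9343162×10^-4 = 29.48 ohm*cm^2

29.48 ohm*cm^2


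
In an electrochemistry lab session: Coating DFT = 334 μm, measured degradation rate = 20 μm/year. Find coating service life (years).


Service life = thickness / degradation rate
Life = 334 / 20 = 16.7 years

16.7 years


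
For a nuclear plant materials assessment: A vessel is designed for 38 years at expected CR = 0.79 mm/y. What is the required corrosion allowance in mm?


Corrosion allowance = CR × design life
CA = 0.79 * 38 = 30.02 mm

30.02 mm


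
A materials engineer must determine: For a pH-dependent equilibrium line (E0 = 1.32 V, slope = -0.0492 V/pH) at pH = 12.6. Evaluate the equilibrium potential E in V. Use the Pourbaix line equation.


Apply the Pourbaix line equation: E = E0 + slope*pH
E = 1.32 + (-0.0492)*12.6 = 1.32 + (-0.61992) = 0.70008 V
Rounded to 4 decimal places: E = 0.7001 V

0.7001 V


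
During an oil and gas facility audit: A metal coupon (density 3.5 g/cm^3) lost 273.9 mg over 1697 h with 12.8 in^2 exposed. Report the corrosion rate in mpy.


Apply the mpy weight-loss relation: CR = 534 * W / (D * A * T)
Numerator: 534 * 273.9 = 146262.6
Denominator: 3.5 * 12.8 * 1697 = 76025.6
CR = 146262.6 / 76025.6 = 1.924 mpy

1.924 mpy


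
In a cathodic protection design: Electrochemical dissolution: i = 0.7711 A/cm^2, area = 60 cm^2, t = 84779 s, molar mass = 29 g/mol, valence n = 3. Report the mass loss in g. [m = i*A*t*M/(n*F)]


Apply Faraday's law: m = i*A*t*M / (n*F)
Total charge passed Q = i*A*t = 0.7711*60*84779 = 3922385.214 C
m = Q*M/(n*F) = 3922385.214*29/(3*96485) = 392.97705 g

392.97705 g


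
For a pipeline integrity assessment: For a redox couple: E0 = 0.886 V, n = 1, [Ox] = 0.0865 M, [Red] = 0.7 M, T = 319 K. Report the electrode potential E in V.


Apply the Nernst equation: E = E0 + (RT/nF)*ln([Ox]/[Red])
Step 1: RT/nF = 8.314*319/(1*96485) = 0.02748786 V
Step 2: [Ox]/[Red] = 0.0865/0.7 = 0.123571
Step 3: ln(0.123571) = -2.090939
Step 4: correction = 0.02748786 * -2.090939 = -0.057 V
E = 0.886 + -0.057 = 0.829 V

0.829 V


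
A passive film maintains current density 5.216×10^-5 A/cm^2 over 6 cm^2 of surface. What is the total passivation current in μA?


I = i_pass * A, then convert A → μA (×10^6)
I = 5.216×10^-5 * 6 * 10^6 = 312.96 μA

312.96 μA


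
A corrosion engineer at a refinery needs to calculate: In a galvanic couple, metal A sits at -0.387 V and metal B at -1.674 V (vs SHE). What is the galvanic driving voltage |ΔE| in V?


Driving voltage is the absolute potential difference.
|ΔE| = |-0.387 − (-1.674)| = 1.287 V

1.287 V


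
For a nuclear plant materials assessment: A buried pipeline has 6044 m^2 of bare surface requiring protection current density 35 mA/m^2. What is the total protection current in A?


I = area * current density, then convert mA → A (÷1000)
I = 6044 * 35 / 1000 = 211.54 A

211.54 A


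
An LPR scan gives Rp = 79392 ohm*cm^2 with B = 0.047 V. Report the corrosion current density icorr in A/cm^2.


Apply the Stern-Geary relation: icorr = B / Rp
icorr = 0.047 / 79392 = 5.92×10^-7 A/cm^2

5.92×10^-7 A/cm^2


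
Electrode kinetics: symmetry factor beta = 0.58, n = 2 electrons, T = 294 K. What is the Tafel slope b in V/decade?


Apply the Tafel slope relation: b = 2.303*R*T/(beta*n*F)
Numerator: 2.303 * 8.314 * 294 = 5629.26
Denominator: 0.58 * 2 * 96485 = 111922.6
b = 5629.26 / 111922.6 = 0.05 V/decade

0.05 V/decade


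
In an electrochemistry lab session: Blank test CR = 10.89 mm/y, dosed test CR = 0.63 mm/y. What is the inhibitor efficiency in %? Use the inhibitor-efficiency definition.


Apply the inhibitor-efficiency definition: IE = (CR_blank − CR_inh)/CR_blank × 100
IE = (10.89 − 0.63) / 10.89 × 100
IE = 10.26 / 10.89 × 100 = 94.2 %

94.2 %


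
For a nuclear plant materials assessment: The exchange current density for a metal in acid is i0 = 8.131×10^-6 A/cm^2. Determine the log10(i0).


i0 = 8.131×10^-6 A/cm^2
log10(i0) = -5.09

-5.09


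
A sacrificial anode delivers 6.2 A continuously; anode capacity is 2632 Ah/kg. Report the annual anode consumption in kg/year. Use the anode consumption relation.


Annual consumption = current * hours per year / capacity
Rate = 6.2 * 8760 / 2632 = 20.6 kg/year

20.6 kg/year


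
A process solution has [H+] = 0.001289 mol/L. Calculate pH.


pH = −log10[H+]
pH = −log10(0.001289) = 2.89

2.89


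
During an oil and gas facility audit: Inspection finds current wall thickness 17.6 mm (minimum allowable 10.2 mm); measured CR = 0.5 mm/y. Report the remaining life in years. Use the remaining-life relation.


Apply the remaining-life relation: RL = (t_current − t_min) / CR
RL = (17.6 − 10.2) / 0.5 = 7.4 / 0.5 = 14.8 years

14.8 years


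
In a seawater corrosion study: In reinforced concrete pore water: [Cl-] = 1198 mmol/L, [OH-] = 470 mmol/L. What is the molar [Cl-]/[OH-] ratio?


Threshold parameter = [Cl-] / [OH-] (molar basis; both in mmol/L, so units cancel)
Ratio = 1198 / 470 = 2.55

2.55


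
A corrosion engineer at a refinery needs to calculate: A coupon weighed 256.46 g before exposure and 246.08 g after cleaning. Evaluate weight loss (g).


Weight loss = initial − final
WL = 256.46 − 246.08 = 10.38 g

10.38 g


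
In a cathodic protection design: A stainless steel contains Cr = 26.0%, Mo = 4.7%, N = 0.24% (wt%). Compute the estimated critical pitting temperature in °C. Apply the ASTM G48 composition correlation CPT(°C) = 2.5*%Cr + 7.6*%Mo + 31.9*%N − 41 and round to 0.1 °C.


Apply the ASTM G48 empirical CPT estimate: CPT(°C) = 2.5*%Cr + 7.6*%Mo + 31.9*%N − 41
2.5*26.0 = 65; 7.6*4.7 = 35.72; 31.9*0.24 = 7.656
CPT = 65 + 35.72 + 7.656 − 41 = 67.376 °C
Rounded to 0.1 °C: CPT ≈ 67.4 °C

67.4 °C


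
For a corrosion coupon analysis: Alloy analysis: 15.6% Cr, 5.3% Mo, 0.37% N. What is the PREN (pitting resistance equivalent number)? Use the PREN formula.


Apply the PREN formula: PREN = Cr + 3.3*Mo + 16*N
PREN = 15.6 + 3.3*5.3 + 16*0.37
PREN = 15.6 + 17.49 + 5.92 = 39.01

39.01


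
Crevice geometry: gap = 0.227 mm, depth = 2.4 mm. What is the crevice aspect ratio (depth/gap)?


Aspect ratio = depth / gap
Ratio = 2.4 / 0.227 = 10.6

10.6


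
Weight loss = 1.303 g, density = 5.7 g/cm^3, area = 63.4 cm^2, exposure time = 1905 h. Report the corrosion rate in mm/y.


Apply the mm/y weight-loss relation: CR = 87600 * W / (D * A * T)
Numerator: 87600 * 1.303 = 114142.8
Denominator: 5.7 * 63.4 * 1905 = 688428.9
CR = 114142.8 / 688428.9 = 0.1658 mm/y

0.1658 mm/y


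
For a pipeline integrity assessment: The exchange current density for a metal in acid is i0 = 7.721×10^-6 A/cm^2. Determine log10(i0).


i0 = 7.721×10^-6 A/cm^2
log10(i0) = -5.112

-5.112


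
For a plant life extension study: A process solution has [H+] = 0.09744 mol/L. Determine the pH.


pH = −log10[H+]
pH = −log10(0.09744) = 1.01

1.01


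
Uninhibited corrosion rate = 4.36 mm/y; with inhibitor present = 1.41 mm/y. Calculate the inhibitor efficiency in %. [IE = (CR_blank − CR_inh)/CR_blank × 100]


Apply the inhibitor-efficiency definition: IE = (CR_blank − CR_inh)/CR_blank × 100
IE = (4.36 − 1.41) / 4.36 × 100
IE = 2.95 / 4.36 × 100 = 67.7 %

67.7 %


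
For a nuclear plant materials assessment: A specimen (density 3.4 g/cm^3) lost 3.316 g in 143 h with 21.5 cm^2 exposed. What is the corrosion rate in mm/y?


Apply the mm/y weight-loss relation: CR = 87600 * W / (D * A * T)
Numerator: 87600 * 3.316 = 290481.6
Denominator: 3.4 * 21.5 * 143 = 10453.3
CR = 290481.6 / 10453.3 = 27.7885 mm/y

27.7885 mm/y


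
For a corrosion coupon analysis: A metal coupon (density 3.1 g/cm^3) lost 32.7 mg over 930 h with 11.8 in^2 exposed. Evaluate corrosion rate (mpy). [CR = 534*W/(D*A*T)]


Apply the mpy weight-loss relation: CR = 534 * W / (D * A * T)
Numerator: 534 * 32.7 = 17461.8
Denominator: 3.1 * 11.8 * 930 = 34019.4
CR = 17461.8 / 34019.4 = 0.5133 mpy

0.5133 mpy


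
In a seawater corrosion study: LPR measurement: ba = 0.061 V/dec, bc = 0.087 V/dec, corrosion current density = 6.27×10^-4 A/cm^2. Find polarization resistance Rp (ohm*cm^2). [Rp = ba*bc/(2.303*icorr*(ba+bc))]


Apply the Stern-Geary equation: Rp = ba*bc / (2.303*icorr*(ba+bc))
ba*bc = 0.061*0.087 = 0.005307
ba+bc = 0.148; 2.303*icorr*(ba+bc) = 2.303*6.27×10^-4*0.148 = 2.1370919×10^-4
Rp = 0.005307 / 2.1370919×10^-4 = 24.83 ohm*cm^2

24.83 ohm*cm^2


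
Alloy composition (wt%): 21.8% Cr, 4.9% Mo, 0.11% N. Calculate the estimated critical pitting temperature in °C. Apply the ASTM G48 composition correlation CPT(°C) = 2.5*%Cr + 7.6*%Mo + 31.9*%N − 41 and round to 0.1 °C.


Apply the ASTM G48 empirical CPT estimate: CPT(°C) = 2.5*%Cr + 7.6*%Mo + 31.9*%N − 41
2.5*21.8 = 54.5; 7.6*4.9 = 37.24; 31.9*0.11 = 3.509
CPT = 54.5 + 37.24 + 3.509 − 41 = 54.249 °C
Rounded to 0.1 °C: CPT ≈ 54.2 °C

54.2 °C


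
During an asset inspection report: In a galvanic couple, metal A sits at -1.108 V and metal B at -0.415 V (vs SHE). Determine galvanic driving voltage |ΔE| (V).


Driving voltage is the absolute potential difference.
|ΔE| = |-1.108 − (-0.415)| = 0.693 V

0.693 V


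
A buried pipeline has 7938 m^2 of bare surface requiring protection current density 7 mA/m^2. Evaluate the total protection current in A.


I = area * current density, then convert mA → A (÷1000)
I = 7938 * 7 / 1000 = 55.57 A

55.57 A


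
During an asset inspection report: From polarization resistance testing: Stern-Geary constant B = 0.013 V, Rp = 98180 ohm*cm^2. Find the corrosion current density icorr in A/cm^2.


Apply the Stern-Geary relation: icorr = B / Rp
icorr = 0.013 / 98180 = 1.324×10^-7 A/cm^2

1.324×10^-7 A/cm^2


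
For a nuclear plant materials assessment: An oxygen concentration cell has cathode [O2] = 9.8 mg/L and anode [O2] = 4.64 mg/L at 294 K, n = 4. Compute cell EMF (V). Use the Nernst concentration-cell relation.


Apply the Nernst concentration-cell relation: E = (RT/nF)*ln(C_cathode/C_anode)
RT/nF = 8.314*294/(4*96485) = 0.00633341 V
ln(9.8/4.64) = 0.74767
E = 0.00633341 * 0.74767 = 0.00474 V

0.00474 V


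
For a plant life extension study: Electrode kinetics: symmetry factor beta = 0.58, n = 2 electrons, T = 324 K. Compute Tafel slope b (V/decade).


Apply the Tafel slope relation: b = 2.303*R*T/(beta*n*F)
Numerator: 2.303 * 8.314 * 324 = 6203.67
Denominator: 0.58 * 2 * 96485 = 111922.6
b = 6203.67 / 111922.6 = 0.055 V/decade

0.055 V/decade


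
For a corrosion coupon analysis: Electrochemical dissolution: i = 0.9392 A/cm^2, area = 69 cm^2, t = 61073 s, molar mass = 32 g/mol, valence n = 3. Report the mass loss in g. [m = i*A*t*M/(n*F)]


Apply Faraday's law: m = i*A*t*M / (n*F)
Total charge passed Q = i*A*t = 0.9392*69*61073 = 3957823.5504 C
m = Q*M/(n*F) = 3957823.5504*32/(3*96485) = 437.548 g

437.548 g


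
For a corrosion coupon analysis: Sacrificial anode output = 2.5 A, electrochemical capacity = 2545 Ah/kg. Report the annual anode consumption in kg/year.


Annual consumption = current * hours per year / capacity
Rate = 2.5 * 8760 / 2545 = 8.6 kg/year

8.6 kg/year


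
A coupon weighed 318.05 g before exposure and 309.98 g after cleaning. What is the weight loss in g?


Weight loss = initial − final
WL = 318.05 − 309.98 = 8.07 g

8.07 g


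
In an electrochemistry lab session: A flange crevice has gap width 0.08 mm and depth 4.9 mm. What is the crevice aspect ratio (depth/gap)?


Aspect ratio = depth / gap
Ratio = 4.9 / 0.08 = 61.3

61.3


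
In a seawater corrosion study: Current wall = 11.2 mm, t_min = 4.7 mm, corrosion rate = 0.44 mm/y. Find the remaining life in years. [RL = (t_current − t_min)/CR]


Apply the remaining-life relation: RL = (t_current − t_min) / CR
RL = (11.2 − 4.7) / 0.44 = 6.5 / 0.44 = 14.8 years

14.8 years


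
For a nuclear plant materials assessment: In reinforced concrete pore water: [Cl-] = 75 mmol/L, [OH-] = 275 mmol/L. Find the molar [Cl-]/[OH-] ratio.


Threshold parameter = [Cl-] / [OH-] (molar basis; both in mmol/L, so units cancel)
Ratio = 75 / 275 = 0.27

0.27


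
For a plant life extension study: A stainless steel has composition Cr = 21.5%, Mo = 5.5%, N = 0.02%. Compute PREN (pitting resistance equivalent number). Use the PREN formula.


Apply the PREN formula: PREN = Cr + 3.3*Mo + 16*N
PREN = 21.5 + 3.3*5.5 + 16*0.02
PREN = 21.5 + 18.15 + 0.32 = 39.97

39.97


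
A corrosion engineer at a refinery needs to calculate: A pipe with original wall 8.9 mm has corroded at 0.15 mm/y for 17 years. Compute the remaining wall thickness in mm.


Remaining wall = original − CR × time
t = 8.9 − 0.15*17 = 8.9 − 2.55 = 6.35 mm

6.35 mm


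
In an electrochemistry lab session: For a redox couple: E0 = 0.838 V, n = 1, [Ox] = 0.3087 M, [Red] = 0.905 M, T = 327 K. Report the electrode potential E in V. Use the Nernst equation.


Apply the Nernst equation: E = E0 + (RT/nF)*ln([Ox]/[Red])
Step 1: RT/nF = 8.314*327/(1*96485) = 0.02817721 V
Step 2: [Ox]/[Red] = 0.3087/0.905 = 0.341105
Step 3: ln(0.341105) = -1.075565
Step 4: correction = 0.02817721 * -1.075565 = -0.0303 V
E = 0.838 + -0.0303 = 0.8077 V

0.8077 V


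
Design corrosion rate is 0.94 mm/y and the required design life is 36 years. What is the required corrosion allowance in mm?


Corrosion allowance = CR × design life
CA = 0.94 * 36 = 33.84 mm

33.84 mm


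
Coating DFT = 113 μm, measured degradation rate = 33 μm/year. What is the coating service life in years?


Service life = thickness / degradation rate
Life = 113 / 33 = 3.4 years

3.4 years


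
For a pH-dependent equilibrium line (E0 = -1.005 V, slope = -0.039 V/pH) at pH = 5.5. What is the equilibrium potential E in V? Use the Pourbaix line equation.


Apply the Pourbaix line equation: E = E0 + slope*pH
E = -1.005 + (-0.039)*5.5 = -1.005 + (-0.2145) = -1.2195 V
Rounded to 4 decimal places: E = -1.2195 V

-1.2195 V


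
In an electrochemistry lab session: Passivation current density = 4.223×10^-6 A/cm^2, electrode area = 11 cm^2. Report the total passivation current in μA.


I = i_pass * A, then convert A → μA (×10^6)
I = 4.223×10^-6 * 11 * 10^6 = 46.45 μA

46.45 μA


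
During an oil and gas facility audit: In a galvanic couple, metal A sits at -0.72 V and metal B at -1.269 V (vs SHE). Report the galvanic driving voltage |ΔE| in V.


Driving voltage is the absolute potential difference.
|ΔE| = |-0.72 − (-1.269)| = 0.549 V

0.549 V


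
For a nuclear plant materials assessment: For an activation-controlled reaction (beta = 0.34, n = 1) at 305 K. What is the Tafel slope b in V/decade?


Apply the Tafel slope relation: b = 2.303*R*T/(beta*n*F)
Numerator: 2.303 * 8.314 * 305 = 5839.88
Denominator: 0.34 * 1 * 96485 = 32804.9
b = 5839.88 / 32804.9 = 0.178 V/decade

0.178 V/decade


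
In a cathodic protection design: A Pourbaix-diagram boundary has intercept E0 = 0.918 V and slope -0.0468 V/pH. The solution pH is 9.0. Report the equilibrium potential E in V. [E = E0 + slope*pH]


Apply the Pourbaix line equation: E = E0 + slope*pH
E = 0.918 + (-0.0468)*9.0 = 0.918 + (-0.4212) = 0.4968 V
Rounded to 3 decimal places: E = 0.497 V

0.497 V


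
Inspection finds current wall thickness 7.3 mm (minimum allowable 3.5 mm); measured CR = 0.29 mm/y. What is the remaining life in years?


Apply the remaining-life relation: RL = (t_current − t_min) / CR
RL = (7.3 − 3.5) / 0.29 = 3.8 / 0.29 = 13.1 years

13.1 years


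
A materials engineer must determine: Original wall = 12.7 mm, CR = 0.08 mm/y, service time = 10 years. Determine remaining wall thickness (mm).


Remaining wall = original − CR × time
t = 12.7 − 0.08*10 = 12.7 − 0.8 = 11.9 mm

11.9 mm


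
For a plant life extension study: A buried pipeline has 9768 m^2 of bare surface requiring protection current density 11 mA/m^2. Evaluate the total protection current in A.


I = area * current density, then convert mA → A (÷1000)
I = 9768 * 11 / 1000 = 107.45 A

107.45 A


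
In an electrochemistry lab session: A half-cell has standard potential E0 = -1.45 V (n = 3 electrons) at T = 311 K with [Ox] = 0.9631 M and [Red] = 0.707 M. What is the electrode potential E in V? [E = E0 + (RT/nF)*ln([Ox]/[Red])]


Apply the Nernst equation: E = E0 + (RT/nF)*ln([Ox]/[Red])
Step 1: RT/nF = 8.314*311/(3*96485) = 0.00893284 V
Step 2: [Ox]/[Red] = 0.9631/0.707 = 1.362235
Step 3: ln(1.362235) = 0.309127
Step 4: correction = 0.00893284 * 0.309127 = 0.003 V
E = -1.45 + 0.003 = -1.447 V

-1.447 V


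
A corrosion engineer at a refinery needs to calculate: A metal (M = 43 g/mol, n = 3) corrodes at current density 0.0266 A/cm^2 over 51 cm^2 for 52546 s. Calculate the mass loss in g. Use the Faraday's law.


Apply Faraday's law: m = i*A*t*M / (n*F)
Total charge passed Q = i*A*t = 0.0266*51*52546 = 71283.9036 C
m = Q*M/(n*F) = 71283.9036*43/(3*96485) = 10.5896 g

10.5896 g


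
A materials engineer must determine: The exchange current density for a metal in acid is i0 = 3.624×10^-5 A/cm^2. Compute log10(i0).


i0 = 3.624×10^-5 A/cm^2
log10(i0) = -4.441

-4.441


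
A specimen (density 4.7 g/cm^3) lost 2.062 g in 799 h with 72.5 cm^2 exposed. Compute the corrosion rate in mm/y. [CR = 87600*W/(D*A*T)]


Apply the mm/y weight-loss relation: CR = 87600 * W / (D * A * T)
Numerator: 87600 * 2.062 = 180631.2
Denominator: 4.7 * 72.5 * 799 = 272259.25
CR = 180631.2 / 272259.25 = 0.663453 mm/y

0.663453 mm/y


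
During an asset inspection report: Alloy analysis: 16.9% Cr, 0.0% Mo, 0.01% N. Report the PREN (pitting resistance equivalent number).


Apply the PREN formula: PREN = Cr + 3.3*Mo + 16*N
PREN = 16.9 + 3.3*0.0 + 16*0.01
PREN = 16.9 + 0.0 + 0.16 = 17.06

17.06


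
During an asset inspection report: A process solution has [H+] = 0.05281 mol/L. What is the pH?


pH = −log10[H+]
pH = −log10(0.05281) = 1.28

1.28


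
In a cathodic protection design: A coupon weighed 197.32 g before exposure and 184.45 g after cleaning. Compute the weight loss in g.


Weight loss = initial − final
WL = 197.32 − 184.45 = 12.87 g

12.87 g


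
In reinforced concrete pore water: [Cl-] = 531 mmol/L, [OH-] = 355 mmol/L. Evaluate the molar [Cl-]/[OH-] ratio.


Threshold parameter = [Cl-] / [OH-] (molar basis; both in mmol/L, so units cancel)
Ratio = 531 / 355 = 1.5

1.5


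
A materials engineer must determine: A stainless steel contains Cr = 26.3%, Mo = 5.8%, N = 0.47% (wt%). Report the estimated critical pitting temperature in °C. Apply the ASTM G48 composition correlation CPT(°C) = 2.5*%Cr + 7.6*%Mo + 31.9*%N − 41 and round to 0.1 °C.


Apply the ASTM G48 empirical CPT estimate: CPT(°C) = 2.5*%Cr + 7.6*%Mo + 31.9*%N − 41
2.5*26.3 = 65.75; 7.6*5.8 = 44.08; 31.9*0.47 = 14.993
CPT = 65.75 + 44.08 + 14.993 − 41 = 83.823 °C
Rounded to 0.1 °C: CPT ≈ 83.8 °C

83.8 °C


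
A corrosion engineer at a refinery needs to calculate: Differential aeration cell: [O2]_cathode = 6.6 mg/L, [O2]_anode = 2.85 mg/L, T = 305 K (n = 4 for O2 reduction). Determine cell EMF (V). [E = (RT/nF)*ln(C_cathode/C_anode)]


Apply the Nernst concentration-cell relation: E = (RT/nF)*ln(C_cathode/C_anode)
RT/nF = 8.314*305/(4*96485) = 0.00657037 V
ln(6.6/2.85) = 0.83975
E = 0.00657037 * 0.83975 = 0.00552 V

0.00552 V


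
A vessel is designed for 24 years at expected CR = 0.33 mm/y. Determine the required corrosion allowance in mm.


Corrosion allowance = CR × design life
CA = 0.33 * 24 = 7.92 mm

7.92 mm


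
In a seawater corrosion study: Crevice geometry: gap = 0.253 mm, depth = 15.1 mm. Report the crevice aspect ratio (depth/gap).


Aspect ratio = depth / gap
Ratio = 15.1 / 0.253 = 59.7

59.7


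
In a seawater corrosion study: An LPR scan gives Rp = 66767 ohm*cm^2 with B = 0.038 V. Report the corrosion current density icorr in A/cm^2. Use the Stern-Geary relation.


Apply the Stern-Geary relation: icorr = B / Rp
icorr = 0.038 / 66767 = 5.691×10^-7 A/cm^2

5.691×10^-7 A/cm^2


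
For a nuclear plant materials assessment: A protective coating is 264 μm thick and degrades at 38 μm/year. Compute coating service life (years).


Service life = thickness / degradation rate
Life = 264 / 38 = 6.9 years

6.9 years


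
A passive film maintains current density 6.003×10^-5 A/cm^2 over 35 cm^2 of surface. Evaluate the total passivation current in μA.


I = i_pass * A, then convert A → μA (×10^6)
I = 6.003×10^-5 * 35 * 10^6 = 2101.05 μA

2101.05 μA


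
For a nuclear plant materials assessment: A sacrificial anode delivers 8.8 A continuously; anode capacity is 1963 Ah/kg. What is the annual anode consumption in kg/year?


Annual consumption = current * hours per year / capacity
Rate = 8.8 * 8760 / 1963 = 39.3 kg/year

39.3 kg/year
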